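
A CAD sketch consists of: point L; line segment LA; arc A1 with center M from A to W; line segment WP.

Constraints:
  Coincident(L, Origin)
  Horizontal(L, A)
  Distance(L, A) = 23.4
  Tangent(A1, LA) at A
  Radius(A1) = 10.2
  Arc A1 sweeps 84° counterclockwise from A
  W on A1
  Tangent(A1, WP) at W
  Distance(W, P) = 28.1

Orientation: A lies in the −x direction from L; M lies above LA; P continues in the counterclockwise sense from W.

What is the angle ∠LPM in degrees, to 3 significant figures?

41.5°

L is at the origin; LA is horizontal with |LA| = 23.4 and A on the −x side, so A = (-23.4, 0.00). Tangency of A1 to LA means the radius MA is perpendicular to LA, so M = A + (0, 10.2) = (-23.4, 10.2). On A1, A sits at bearing -90° from M; an 84° counterclockwise sweep puts W at bearing -6°, so W = M + 10.2·(cos -6°, sin -6°) = (-13.3, 9.13). The tangent condition forces MW to be normal to WP, so WP runs along (−sin -6°, cos -6°); with |WP| = 28.1, P = (-10.3, 37.1). Then cos ∠LPM = PL·PM / (|PL||PM|), giving 41.5°.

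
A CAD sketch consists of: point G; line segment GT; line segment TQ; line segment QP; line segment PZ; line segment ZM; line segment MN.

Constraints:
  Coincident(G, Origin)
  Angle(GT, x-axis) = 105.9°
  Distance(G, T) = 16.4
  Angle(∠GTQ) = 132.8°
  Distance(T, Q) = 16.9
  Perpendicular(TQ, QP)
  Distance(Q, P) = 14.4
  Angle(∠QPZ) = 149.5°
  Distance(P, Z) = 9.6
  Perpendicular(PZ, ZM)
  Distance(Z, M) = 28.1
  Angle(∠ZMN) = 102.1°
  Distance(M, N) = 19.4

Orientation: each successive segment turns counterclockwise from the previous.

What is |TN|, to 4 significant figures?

11.69

PZ is perpendicular to ZM, so ZM runs at 3.600°; with |ZM| = 28.1, M = (2.568, 2.760). ∠ZMN = 102.1° gives MN at 81.50° from the x-axis; with |MN| = 19.4, N = (5.435, 21.95). Then |TN| = |N − T| = 11.69.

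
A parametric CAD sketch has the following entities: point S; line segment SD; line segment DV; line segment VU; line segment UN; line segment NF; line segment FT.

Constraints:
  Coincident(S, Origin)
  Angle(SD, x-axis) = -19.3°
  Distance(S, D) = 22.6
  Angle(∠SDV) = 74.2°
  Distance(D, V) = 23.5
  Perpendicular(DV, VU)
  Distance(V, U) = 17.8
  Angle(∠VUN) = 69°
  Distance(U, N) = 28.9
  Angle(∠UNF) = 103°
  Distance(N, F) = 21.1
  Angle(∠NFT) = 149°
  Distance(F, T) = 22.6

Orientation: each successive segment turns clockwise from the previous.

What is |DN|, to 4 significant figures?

8.217

S is at the origin; SD runs at -19.3° with length 22.6, so D = (21.33, -7.470). ∠SDV = 74.2° gives DV at -125.1° from the x-axis; with |DV| = 23.5, V = (7.817, -26.70). DV ⟂ VU, so VU runs at 144.9°; with |VU| = 17.8, U = (-6.746, -16.46). ∠VUN = 69.0° gives UN at 33.90° from the x-axis; with |UN| = 28.9, N = (17.24, -0.3422). Then |DN| = |N − D| = 8.217.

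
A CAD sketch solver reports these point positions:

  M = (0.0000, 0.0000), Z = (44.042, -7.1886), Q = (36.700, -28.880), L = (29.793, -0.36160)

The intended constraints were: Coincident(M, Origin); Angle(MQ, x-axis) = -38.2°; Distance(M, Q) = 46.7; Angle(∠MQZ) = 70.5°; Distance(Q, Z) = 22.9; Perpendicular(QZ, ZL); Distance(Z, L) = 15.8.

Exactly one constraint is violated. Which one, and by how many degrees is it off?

Perpendicular(QZ, ZL) — off by 6.90°.

M = (0.00, 0.00) ✓; MQ at -38.20° ✓; |MQ| = 46.70 ✓; ∠MQZ = 70.50° ✓; |QZ| = 22.90 ✓; ∠(QZ, ZL) = 83.10° ✗; |ZL| = 15.80 ✓.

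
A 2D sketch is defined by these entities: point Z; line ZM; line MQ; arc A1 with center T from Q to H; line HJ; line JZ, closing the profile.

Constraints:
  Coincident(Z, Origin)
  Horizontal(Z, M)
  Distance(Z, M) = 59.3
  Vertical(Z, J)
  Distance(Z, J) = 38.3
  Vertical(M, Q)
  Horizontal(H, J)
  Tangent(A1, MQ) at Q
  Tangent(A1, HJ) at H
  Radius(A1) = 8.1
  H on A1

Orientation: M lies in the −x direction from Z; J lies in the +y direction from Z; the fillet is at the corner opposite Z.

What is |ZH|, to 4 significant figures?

63.94

The virtual corner opposite Z is at (-59.30, 38.30). Since A1 is tangent to MQ there, TQ ⟂ MQ and A1 meets HJ tangentially, so TH is at right angles to HJ, with radius 8.1, so the center T sits 8.1 in from both sides at T = (-51.20, 30.20). That places the tangent points at Q = (-59.30, 30.20) on MQ and H = (-51.20, 38.30) on HJ. Then |ZH| = |H − Z| = 63.94.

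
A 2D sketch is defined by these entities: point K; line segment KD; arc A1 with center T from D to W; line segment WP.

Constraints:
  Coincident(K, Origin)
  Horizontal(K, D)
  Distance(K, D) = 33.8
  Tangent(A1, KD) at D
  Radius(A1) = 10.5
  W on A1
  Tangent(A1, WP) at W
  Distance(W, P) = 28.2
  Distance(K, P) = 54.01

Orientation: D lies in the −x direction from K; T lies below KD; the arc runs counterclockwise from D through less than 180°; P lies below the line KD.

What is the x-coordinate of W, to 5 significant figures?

-43.851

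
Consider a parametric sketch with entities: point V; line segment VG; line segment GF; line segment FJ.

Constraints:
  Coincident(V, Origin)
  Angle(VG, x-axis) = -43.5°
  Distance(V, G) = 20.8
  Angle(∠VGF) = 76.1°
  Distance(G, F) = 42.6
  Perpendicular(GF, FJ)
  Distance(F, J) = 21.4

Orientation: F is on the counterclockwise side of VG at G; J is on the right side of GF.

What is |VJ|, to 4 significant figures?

56.07

∠VGF = 76.1°, so GF runs at -43.5° + (180° − 76.1°) = 60.40° from the x-axis; with |GF| = 42.6, F = G + 42.6·(cos 60.40°, sin 60.40°) = (36.13, 22.72). GF is perpendicular to FJ; with |FJ| = 21.4 on the right of GF, J = F + 21.4·(0.8695, -0.4939) = (54.74, 12.15). Then |VJ| = |J − V| = 56.07.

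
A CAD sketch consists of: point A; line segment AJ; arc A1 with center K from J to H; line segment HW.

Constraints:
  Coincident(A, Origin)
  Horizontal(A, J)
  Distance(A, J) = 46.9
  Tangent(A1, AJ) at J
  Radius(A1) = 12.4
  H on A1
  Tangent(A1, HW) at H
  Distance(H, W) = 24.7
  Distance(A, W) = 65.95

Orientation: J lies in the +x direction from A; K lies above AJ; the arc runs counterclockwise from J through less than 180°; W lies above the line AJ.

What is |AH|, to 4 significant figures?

60.91

A is at the origin; AJ is horizontal with |AJ| = 46.9 and J on the +x side, so J = (46.90, 0.000). Since A1 is tangent to AJ there, KJ ⟂ AJ, so K = J + (0, 12.4) = (46.90, 12.40). Since KH ⟂ HW (tangency), |KW| = √(12.4² + 24.7²) = 27.64 regardless of where H sits on A1. So W lies on both circle(A, 65.95) and circle(K, 27.64); the above-AJ intersection is W = (52.90, 39.38). H is the foot of the tangent from W: H = (58.93, 15.42).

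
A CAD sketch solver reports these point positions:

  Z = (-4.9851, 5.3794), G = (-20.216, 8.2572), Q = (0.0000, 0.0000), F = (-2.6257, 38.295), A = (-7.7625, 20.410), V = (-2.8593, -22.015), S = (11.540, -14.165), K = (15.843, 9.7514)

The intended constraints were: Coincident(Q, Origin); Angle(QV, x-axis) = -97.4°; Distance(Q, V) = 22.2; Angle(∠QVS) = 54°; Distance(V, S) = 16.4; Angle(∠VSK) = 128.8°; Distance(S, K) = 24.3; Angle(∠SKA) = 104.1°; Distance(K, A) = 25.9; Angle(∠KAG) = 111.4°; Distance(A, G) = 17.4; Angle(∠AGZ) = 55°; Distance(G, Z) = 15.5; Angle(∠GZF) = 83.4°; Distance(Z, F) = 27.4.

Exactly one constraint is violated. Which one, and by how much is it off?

Distance(Z, F) = 27.4 — off by 5.60.

Q = (0.00, 0.00) ✓; QV at -97.40° ✓; |QV| = 22.20 ✓; ∠QVS = 54.00° ✓; |VS| = 16.40 ✓; ∠VSK = 128.8° ✓; |SK| = 24.30 ✓; ∠SKA = 104.1° ✓; |KA| = 25.90 ✓; ∠KAG = 111.4° ✓; |AG| = 17.40 ✓; ∠AGZ = 55.00° ✓; |GZ| = 15.50 ✓; ∠GZF = 83.40° ✓; |ZF| = 33.00 ✗.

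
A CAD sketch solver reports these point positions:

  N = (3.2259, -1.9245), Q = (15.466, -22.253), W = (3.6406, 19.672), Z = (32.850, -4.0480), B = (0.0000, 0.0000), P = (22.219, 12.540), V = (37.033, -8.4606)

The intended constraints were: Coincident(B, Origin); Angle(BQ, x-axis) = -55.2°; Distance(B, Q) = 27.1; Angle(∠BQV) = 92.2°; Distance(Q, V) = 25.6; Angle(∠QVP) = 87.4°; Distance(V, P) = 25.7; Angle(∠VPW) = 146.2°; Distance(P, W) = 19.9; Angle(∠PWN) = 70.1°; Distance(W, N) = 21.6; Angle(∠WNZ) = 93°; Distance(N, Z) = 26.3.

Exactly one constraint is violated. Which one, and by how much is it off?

Distance(N, Z) = 26.3 — off by 3.40.

B = (0.00, 0.00) ✓; BQ at -55.20° ✓; |BQ| = 27.10 ✓; ∠BQV = 92.20° ✓; |QV| = 25.60 ✓; ∠QVP = 87.40° ✓; |VP| = 25.70 ✓; ∠VPW = 146.2° ✓; |PW| = 19.90 ✓; ∠PWN = 70.10° ✓; |WN| = 21.60 ✓; ∠WNZ = 93.00° ✓; |NZ| = 29.70 ✗.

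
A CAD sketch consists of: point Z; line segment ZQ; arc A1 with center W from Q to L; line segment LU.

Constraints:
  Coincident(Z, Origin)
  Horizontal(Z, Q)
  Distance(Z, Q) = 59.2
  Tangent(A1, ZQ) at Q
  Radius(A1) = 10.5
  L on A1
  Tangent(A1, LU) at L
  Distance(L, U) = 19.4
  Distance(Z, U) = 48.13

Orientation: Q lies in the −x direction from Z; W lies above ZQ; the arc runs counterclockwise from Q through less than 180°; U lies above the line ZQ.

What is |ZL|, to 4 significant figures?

49.99

Checks: |WL| = 10.50 ✓; ∠(WL, LU) = 90.00° ✓; |LU| = 19.40 ✓; |ZU| = 48.13 ✓.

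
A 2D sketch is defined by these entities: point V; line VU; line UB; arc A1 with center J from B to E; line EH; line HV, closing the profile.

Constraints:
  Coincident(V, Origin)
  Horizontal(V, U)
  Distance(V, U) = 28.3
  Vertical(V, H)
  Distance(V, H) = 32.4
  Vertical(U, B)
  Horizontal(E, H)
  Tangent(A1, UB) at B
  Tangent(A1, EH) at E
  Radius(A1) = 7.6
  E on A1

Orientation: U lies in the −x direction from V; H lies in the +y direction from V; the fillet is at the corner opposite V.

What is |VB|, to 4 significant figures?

37.63

V is at the origin; V and U share the same y with |VU| = 28.3 and U on the −x side, so U = (-28.30, 0.000). VH is vertical with |VH| = 32.4 and H on the +y side, so H = (0.000, 32.40). The virtual corner opposite V is at (-28.30, 32.40). The tangent condition forces JB to be normal to UB and since A1 is tangent to EH there, JE ⟂ EH, with radius 7.6, so the center J sits 7.6 in from both sides at J = (-20.70, 24.80). That places the tangent points at B = (-28.30, 24.80) on UB and E = (-20.70, 32.40) on EH. Then |VB| = |B − V| = 37.63.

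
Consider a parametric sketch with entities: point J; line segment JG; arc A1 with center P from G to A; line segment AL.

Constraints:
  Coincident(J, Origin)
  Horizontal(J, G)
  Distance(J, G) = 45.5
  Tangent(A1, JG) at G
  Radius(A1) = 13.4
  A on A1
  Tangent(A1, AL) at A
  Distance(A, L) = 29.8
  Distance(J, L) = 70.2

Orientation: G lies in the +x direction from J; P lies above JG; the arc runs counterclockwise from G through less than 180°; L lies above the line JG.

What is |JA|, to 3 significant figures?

60.8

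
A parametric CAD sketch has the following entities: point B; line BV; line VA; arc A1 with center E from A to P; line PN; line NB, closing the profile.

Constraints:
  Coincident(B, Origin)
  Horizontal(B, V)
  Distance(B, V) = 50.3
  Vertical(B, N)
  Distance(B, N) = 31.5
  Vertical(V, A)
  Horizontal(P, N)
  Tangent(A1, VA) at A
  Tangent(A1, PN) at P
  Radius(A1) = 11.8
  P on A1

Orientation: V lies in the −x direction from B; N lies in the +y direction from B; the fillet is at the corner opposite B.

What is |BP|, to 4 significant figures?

49.74

B is at the origin; BV is horizontal with |BV| = 50.3 and V on the −x side, so V = (-50.30, 0.000). B and N share the same x with |BN| = 31.5 and N on the +y side, so N = (0.000, 31.50). The virtual corner opposite B is at (-50.30, 31.50). A1 meets VA tangentially, so EA is at right angles to VA and the tangent condition forces EP to be normal to PN, with radius 11.8, so the center E sits 11.8 in from both sides at E = (-38.50, 19.70). That places the tangent points at A = (-50.30, 19.70) on VA and P = (-38.50, 31.50) on PN. Then |BP| = |P − B| = 49.74.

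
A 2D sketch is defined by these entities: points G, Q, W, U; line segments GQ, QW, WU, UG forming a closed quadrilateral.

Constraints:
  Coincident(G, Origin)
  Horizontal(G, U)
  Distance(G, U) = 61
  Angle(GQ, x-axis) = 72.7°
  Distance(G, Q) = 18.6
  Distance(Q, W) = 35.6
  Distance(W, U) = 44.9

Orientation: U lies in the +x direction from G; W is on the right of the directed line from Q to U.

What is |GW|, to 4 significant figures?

24.21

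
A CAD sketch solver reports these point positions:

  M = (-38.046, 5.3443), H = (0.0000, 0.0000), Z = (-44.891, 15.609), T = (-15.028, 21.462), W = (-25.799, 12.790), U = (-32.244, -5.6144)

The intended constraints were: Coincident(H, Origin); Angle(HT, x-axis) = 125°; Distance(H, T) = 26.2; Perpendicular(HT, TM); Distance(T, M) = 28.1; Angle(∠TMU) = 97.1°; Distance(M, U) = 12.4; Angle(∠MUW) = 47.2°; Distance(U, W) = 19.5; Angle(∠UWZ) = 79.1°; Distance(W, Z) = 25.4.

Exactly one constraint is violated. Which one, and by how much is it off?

Distance(W, Z) = 25.4 — off by 6.10.

H = (0.00, 0.00) ✓; HT at 125.0° ✓; |HT| = 26.20 ✓; ∠(HT, TM) = 90.00° ✓; |TM| = 28.10 ✓; ∠TMU = 97.10° ✓; |MU| = 12.40 ✓; ∠MUW = 47.20° ✓; |UW| = 19.50 ✓; ∠UWZ = 79.10° ✓; |WZ| = 19.30 ✗.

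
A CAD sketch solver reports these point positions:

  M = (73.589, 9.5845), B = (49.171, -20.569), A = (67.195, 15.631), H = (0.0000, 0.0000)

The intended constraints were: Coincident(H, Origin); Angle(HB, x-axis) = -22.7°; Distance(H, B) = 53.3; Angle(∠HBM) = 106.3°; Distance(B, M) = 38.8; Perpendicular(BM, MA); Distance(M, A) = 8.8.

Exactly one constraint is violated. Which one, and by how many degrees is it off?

Perpendicular(BM, MA) — off by 4.40°.

H = (0.00, 0.00) ✓; HB at -22.70° ✓; |HB| = 53.30 ✓; ∠HBM = 106.3° ✓; |BM| = 38.80 ✓; ∠(BM, MA) = 85.60° ✗; |MA| = 8.800 ✓.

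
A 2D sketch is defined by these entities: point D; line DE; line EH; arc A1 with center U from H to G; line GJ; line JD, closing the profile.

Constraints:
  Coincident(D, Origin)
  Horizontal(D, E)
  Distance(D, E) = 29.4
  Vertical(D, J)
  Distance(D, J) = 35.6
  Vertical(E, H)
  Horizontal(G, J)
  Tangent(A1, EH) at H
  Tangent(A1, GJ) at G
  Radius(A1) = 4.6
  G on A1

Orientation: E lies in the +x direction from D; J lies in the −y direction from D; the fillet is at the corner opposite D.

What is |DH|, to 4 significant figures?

42.72

D is at the origin; D and E share the same y with |DE| = 29.4 and E on the +x side, so E = (29.40, 0.000). DJ is vertical with |DJ| = 35.6 and J on the −y side, so J = (0.000, -35.60). The virtual corner opposite D is at (29.40, -35.60). Since A1 is tangent to EH there, UH ⟂ EH and the tangent condition forces UG to be normal to GJ, with radius 4.6, so the center U sits 4.6 in from both sides at U = (24.80, -31.00). That places the tangent points at H = (29.40, -31.00) on EH and G = (24.80, -35.60) on GJ. Then |DH| = |H − D| = 42.72.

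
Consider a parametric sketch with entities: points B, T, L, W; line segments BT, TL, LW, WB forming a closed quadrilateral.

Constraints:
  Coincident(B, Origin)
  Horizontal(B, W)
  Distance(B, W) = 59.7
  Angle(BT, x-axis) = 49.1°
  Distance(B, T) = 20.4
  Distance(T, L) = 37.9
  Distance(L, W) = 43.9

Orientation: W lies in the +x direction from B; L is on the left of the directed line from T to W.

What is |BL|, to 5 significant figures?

58.161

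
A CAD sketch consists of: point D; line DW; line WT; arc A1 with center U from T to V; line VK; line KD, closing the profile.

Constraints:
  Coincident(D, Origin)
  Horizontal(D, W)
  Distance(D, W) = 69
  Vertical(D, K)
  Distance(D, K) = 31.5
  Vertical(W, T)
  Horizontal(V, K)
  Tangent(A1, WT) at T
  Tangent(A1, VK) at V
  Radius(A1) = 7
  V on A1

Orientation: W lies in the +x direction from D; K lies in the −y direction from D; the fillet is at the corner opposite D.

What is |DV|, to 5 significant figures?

69.543

The virtual corner opposite D is at (69.000, -31.500). The tangent condition forces UT to be normal to WT and A1 meets VK tangentially, so UV is at right angles to VK, with radius 7.0, so the center U sits 7.0 in from both sides at U = (62.000, -24.500). That places the tangent points at T = (69.000, -24.500) on WT and V = (62.000, -31.500) on VK. Then |DV| = |V − D| = 69.543.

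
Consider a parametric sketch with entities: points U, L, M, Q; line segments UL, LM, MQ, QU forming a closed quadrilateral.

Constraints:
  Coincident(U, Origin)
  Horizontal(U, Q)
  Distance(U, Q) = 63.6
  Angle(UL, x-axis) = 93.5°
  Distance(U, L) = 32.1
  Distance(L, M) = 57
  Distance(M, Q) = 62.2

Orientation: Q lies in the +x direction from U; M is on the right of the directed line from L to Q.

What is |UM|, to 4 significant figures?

25.17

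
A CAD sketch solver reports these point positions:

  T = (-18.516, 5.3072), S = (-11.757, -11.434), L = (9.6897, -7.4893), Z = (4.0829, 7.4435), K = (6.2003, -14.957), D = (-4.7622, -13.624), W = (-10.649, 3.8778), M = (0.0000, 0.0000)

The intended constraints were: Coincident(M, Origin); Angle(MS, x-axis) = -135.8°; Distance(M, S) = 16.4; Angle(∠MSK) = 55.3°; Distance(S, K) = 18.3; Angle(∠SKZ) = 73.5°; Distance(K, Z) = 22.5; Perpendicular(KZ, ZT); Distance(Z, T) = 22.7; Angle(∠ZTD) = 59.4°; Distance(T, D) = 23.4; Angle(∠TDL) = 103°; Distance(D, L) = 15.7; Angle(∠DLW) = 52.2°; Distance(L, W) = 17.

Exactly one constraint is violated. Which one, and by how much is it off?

Distance(L, W) = 17 — off by 6.30.

M = (0.00, 0.00) ✓; MS at -135.8° ✓; |MS| = 16.40 ✓; ∠MSK = 55.30° ✓; |SK| = 18.30 ✓; ∠SKZ = 73.50° ✓; |KZ| = 22.50 ✓; ∠(KZ, ZT) = 90.00° ✓; |ZT| = 22.70 ✓; ∠ZTD = 59.40° ✓; |TD| = 23.40 ✓; ∠TDL = 103.0° ✓; |DL| = 15.70 ✓; ∠DLW = 52.20° ✓; |LW| = 23.30 ✗.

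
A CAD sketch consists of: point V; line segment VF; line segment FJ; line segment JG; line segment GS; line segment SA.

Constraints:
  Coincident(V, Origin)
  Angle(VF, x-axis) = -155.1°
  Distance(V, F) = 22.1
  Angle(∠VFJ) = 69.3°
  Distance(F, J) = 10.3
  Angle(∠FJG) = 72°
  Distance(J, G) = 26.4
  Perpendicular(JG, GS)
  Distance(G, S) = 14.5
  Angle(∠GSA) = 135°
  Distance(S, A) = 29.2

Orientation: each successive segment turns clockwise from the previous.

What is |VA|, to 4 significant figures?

41.83

V is at the origin; VF runs at -155.1° with length 22.1, so F = (-20.05, -9.305). ∠VFJ = 69.3° gives FJ at 94.20° from the x-axis; with |FJ| = 10.3, J = (-20.80, 0.9674). ∠FJG = 72.0° gives JG at -13.80° from the x-axis; with |JG| = 26.4, G = (4.838, -5.330). The perpendicularity gives GS at right angles to JG, so GS runs at -103.8°; with |GS| = 14.5, S = (1.379, -19.41). ∠GSA = 135.0° gives SA at -148.8° from the x-axis; with |SA| = 29.2, A = (-23.60, -34.54). Then |VA| = |A − V| = 41.83.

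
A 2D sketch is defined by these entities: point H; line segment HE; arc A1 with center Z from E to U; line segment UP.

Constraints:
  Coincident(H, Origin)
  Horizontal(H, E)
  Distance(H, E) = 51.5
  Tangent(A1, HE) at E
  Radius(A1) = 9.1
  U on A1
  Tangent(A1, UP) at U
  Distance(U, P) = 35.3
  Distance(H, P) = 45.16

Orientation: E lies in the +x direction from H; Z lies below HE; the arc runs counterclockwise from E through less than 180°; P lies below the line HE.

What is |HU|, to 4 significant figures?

43.71

Checks: |ZU| = 9.100 ✓; ∠(ZU, UP) = 90.00° ✓; |UP| = 35.30 ✓; |HP| = 45.16 ✓.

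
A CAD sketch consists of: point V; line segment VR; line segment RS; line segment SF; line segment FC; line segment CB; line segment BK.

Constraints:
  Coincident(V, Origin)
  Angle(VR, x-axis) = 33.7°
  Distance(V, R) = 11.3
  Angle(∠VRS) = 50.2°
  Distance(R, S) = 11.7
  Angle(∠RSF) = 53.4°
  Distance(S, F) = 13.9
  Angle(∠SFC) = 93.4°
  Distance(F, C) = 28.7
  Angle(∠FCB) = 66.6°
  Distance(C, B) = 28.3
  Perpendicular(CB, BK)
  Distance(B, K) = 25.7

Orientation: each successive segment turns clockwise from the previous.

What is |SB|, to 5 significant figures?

21.924

V is at the origin; VR runs at 33.7° with length 11.3, so R = (9.4011, 6.2697). ∠VRS = 50.2° gives RS at -96.100° from the x-axis; with |RS| = 11.7, S = (8.1578, -5.3640). ∠RSF = 53.4° gives SF at 137.30° from the x-axis; with |SF| = 13.9, F = (-2.0575, 4.0624). ∠SFC = 93.4° gives FC at 50.700° from the x-axis; with |FC| = 28.7, C = (16.121, 26.272). ∠FCB = 66.6° gives CB at -62.700° from the x-axis; with |CB| = 28.3, B = (29.100, 1.1238). Then |SB| = |B − S| = 21.924.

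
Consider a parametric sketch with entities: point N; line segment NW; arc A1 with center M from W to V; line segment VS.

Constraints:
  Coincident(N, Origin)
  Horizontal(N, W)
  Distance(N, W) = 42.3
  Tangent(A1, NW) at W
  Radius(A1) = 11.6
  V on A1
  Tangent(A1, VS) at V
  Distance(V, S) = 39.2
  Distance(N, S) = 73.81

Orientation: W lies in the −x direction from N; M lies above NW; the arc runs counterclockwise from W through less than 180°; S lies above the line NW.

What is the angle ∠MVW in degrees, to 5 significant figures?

28.871°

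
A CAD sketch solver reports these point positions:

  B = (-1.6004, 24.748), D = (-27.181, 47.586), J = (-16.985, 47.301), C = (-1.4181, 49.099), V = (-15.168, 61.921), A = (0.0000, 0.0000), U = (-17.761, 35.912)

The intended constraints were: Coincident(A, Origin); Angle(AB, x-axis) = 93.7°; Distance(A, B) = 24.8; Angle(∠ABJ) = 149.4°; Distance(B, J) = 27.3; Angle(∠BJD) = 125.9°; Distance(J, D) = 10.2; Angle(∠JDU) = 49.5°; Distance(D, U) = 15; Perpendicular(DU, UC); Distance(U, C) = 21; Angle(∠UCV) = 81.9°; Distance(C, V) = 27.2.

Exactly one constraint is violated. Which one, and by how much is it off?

Distance(C, V) = 27.2 — off by 8.40.

A = (0.00, 0.00) ✓; AB at 93.70° ✓; |AB| = 24.80 ✓; ∠ABJ = 149.4° ✓; |BJ| = 27.30 ✓; ∠BJD = 125.9° ✓; |JD| = 10.20 ✓; ∠JDU = 49.50° ✓; |DU| = 15.00 ✓; ∠(DU, UC) = 90.00° ✓; |UC| = 21.00 ✓; ∠UCV = 81.90° ✓; |CV| = 18.80 ✗.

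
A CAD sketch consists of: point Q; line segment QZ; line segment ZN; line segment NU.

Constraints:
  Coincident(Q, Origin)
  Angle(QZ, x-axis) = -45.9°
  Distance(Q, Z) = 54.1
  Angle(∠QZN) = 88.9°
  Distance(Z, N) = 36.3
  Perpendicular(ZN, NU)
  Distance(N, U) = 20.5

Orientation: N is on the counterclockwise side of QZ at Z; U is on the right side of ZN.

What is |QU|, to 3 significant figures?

82.5

Q is at the origin; QZ runs at -45.9° with length 54.1, so Z = 54.1·(cos -45.9°, sin -45.9°) = (37.6, -38.9). ∠QZN = 88.9°, so ZN runs at -45.9° + (180° − 88.9°) = 45.2° from the x-axis; with |ZN| = 36.3, N = Z + 36.3·(cos 45.2°, sin 45.2°) = (63.2, -13.1). ZN ⟂ NU; with |NU| = 20.5 on the right of ZN, U = N + 20.5·(0.710, -0.705) = (77.8, -27.5). Then |QU| = |U − Q| = 82.5.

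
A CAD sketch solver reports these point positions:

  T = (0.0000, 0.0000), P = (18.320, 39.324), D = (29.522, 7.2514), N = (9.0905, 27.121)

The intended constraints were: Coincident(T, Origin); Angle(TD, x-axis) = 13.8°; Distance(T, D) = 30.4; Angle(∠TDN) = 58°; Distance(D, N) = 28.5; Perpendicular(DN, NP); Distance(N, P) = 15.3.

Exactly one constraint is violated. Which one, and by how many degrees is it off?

Perpendicular(DN, NP) — off by 7.10°.

T = (0.00, 0.00) ✓; TD at 13.80° ✓; |TD| = 30.40 ✓; ∠TDN = 58.00° ✓; |DN| = 28.50 ✓; ∠(DN, NP) = 82.90° ✗; |NP| = 15.30 ✓.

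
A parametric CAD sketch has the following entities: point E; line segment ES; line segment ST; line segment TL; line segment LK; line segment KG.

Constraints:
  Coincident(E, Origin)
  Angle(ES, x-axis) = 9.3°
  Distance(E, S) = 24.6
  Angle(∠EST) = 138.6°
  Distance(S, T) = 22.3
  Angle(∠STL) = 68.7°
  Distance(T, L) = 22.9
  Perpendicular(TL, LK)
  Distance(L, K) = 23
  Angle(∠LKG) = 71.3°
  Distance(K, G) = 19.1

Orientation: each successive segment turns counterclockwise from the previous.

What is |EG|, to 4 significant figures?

29.38

E is at the origin; ES runs at 9.3° with length 24.6, so S = (24.28, 3.975). ∠EST = 138.6° gives ST at 50.70° from the x-axis; with |ST| = 22.3, T = (38.40, 21.23). ∠STL = 68.7° gives TL at 162.0° from the x-axis; with |TL| = 22.9, L = (16.62, 28.31). TL is perpendicular to LK, so LK runs at -108.0°; with |LK| = 23.0, K = (9.514, 6.434). ∠LKG = 71.3° gives KG at 0.7000° from the x-axis; with |KG| = 19.1, G = (28.61, 6.668). Then |EG| = |G − E| = 29.38.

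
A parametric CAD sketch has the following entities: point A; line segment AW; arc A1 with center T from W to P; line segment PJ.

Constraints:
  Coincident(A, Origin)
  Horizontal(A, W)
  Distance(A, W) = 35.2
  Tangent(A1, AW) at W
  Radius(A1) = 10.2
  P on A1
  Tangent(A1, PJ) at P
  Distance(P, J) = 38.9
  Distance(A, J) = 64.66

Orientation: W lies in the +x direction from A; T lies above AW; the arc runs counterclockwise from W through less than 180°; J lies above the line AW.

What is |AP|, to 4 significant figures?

46.73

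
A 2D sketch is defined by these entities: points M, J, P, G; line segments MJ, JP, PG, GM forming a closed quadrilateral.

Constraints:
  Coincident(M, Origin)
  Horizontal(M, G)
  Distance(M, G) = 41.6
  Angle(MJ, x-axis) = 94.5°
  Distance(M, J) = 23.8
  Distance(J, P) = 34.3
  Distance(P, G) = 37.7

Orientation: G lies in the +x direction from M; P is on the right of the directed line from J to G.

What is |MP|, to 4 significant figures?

11.13

Checks: |JP| = 34.30 ✓; |PG| = 37.70 ✓.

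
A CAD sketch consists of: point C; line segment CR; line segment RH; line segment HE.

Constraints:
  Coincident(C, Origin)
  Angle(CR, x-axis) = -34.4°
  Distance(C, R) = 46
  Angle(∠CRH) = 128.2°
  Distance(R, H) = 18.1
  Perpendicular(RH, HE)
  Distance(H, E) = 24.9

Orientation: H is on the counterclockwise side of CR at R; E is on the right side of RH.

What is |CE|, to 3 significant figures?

76.8

C is at the origin; CR runs at -34.4° with length 46.0, so R = 46.0·(cos -34.4°, sin -34.4°) = (38.0, -26.0). ∠CRH = 128.2°, so RH runs at -34.4° + (180° − 128.2°) = 17.4° from the x-axis; with |RH| = 18.1, H = R + 18.1·(cos 17.4°, sin 17.4°) = (55.2, -20.6). The perpendicularity gives HE at right angles to RH; with |HE| = 24.9 on the right of RH, E = H + 24.9·(0.299, -0.954) = (62.7, -44.3). Then |CE| = |E − C| = 76.8.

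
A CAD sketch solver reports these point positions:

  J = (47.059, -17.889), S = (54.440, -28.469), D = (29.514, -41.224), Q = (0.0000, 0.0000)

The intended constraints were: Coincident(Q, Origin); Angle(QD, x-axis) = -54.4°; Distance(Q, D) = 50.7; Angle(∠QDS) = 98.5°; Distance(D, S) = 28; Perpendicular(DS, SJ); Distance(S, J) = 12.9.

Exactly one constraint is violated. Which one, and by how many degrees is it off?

Perpendicular(DS, SJ) — off by 7.80°.

Q = (0.00, 0.00) ✓; QD at -54.40° ✓; |QD| = 50.70 ✓; ∠QDS = 98.50° ✓; |DS| = 28.00 ✓; ∠(DS, SJ) = 97.80° ✗; |SJ| = 12.90 ✓.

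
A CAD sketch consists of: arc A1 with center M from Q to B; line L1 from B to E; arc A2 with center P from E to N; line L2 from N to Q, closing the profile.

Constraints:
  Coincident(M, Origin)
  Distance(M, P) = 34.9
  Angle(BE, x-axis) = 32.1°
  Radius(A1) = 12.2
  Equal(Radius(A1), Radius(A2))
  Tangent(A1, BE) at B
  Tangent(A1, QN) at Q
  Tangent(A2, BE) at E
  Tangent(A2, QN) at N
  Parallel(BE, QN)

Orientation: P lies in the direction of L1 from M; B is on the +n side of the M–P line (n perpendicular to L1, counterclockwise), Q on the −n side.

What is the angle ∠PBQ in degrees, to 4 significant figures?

70.73°

M is at the origin and P lies 34.9 along u from M, so P = 34.9·u = (29.56, 18.55). Tangency of A1 to both parallel lines with radius 12.2 puts B and Q at M ± 12.2·n: B = (-6.483, 10.33), Q = (6.483, -10.33). Then cos ∠PBQ = BP·BQ / (|BP||BQ|), giving 70.73°.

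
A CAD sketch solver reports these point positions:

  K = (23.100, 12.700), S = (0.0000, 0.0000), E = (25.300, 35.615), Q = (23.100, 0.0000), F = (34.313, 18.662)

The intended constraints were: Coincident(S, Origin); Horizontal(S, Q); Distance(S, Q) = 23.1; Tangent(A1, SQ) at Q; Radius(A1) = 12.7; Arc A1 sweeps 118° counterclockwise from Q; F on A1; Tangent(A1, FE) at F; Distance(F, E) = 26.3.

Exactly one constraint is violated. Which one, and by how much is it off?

Distance(F, E) = 26.3 — off by 7.10.

S = (0.00, 0.00) ✓; S.y = 0.00, Q.y = 0.00 ✓; |SQ| = 23.10 ✓; ∠(KQ, QS) = 90.00° ✓; |KQ| = 12.70 ✓; bearing(K→F) − bearing(K→Q) = 118.0° ✓; |KF| = 12.70 ✓; ∠(KF, FE) = 90.00° ✓; |FE| = 19.20 ✗.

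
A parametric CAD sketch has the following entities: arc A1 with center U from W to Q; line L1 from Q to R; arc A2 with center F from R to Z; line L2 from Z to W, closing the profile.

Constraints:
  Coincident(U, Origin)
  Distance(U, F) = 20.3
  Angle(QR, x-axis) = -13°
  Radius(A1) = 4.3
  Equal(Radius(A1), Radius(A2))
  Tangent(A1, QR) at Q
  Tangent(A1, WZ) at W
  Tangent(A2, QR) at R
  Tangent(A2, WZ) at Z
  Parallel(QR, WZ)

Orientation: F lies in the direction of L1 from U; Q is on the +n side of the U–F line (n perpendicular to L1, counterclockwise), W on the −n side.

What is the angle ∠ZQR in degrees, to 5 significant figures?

22.960°

Tangency of A1 to both parallel lines with radius 4.3 puts Q and W at U ± 4.3·n: Q = (0.96729, 4.1898), W = (-0.96729, -4.1898). Equal radii place R and Z the same way about F: R = F + 4.3·n = (20.747, -0.37672), Z = F − 4.3·n = (18.812, -8.7563). Then cos ∠ZQR = QZ·QR / (|QZ||QR|), giving 22.960°.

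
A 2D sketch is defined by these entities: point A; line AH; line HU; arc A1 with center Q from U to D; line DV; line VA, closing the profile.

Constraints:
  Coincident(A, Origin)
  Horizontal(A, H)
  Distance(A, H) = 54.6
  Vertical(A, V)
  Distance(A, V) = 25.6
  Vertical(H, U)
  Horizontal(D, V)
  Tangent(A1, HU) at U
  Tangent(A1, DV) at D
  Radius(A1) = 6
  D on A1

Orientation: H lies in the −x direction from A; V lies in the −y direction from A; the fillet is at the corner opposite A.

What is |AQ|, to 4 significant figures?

52.40

A is at the origin; A and H share the same y with |AH| = 54.6 and H on the −x side, so H = (-54.60, 0.000). AV is vertical with |AV| = 25.6 and V on the −y side, so V = (0.000, -25.60). The virtual corner opposite A is at (-54.60, -25.60). Since A1 is tangent to HU there, QU ⟂ HU and A1 meets DV tangentially, so QD is at right angles to DV, with radius 6.0, so the center Q sits 6.0 in from both sides at Q = (-48.60, -19.60). Then |AQ| = |Q − A| = 52.40.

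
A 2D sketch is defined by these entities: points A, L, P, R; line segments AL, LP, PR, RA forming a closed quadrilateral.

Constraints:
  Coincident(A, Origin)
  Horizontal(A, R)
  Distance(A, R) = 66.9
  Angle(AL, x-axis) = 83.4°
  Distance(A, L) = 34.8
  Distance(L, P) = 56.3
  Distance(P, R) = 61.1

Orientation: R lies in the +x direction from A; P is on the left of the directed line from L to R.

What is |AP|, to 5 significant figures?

80.792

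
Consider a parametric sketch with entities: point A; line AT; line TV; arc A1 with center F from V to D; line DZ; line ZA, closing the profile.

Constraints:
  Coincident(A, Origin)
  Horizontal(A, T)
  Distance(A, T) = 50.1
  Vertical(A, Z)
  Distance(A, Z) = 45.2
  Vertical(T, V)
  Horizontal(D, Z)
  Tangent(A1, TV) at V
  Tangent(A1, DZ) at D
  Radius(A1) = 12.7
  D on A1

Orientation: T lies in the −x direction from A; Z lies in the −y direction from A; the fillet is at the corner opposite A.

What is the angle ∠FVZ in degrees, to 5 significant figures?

14.224°

A is at the origin; AT is horizontal with |AT| = 50.1 and T on the −x side, so T = (-50.100, 0.0000). A and Z share the same x with |AZ| = 45.2 and Z on the −y side, so Z = (0.0000, -45.200). The virtual corner opposite A is at (-50.100, -45.200). The tangent condition forces FV to be normal to TV and A1 meets DZ tangentially, so FD is at right angles to DZ, with radius 12.7, so the center F sits 12.7 in from both sides at F = (-37.400, -32.500). That places the tangent points at V = (-50.100, -32.500) on TV and D = (-37.400, -45.200) on DZ. Then cos ∠FVZ = VF·VZ / (|VF||VZ|), giving 14.224°.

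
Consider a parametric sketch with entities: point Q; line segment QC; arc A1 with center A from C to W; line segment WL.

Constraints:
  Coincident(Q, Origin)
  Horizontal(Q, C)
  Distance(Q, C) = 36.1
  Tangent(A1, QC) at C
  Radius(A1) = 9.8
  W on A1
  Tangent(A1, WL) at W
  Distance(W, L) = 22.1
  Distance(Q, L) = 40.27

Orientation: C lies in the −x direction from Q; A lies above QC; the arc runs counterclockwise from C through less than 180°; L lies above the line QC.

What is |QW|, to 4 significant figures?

27.91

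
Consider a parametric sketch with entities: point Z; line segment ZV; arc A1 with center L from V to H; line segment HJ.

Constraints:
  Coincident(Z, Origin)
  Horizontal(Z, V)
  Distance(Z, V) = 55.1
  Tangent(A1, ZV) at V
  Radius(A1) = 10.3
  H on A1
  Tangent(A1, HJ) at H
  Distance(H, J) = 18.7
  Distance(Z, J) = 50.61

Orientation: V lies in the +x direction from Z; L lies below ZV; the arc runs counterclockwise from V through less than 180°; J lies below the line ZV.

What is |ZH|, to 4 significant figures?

45.77

Z is at the origin; Z and V share the same y with |ZV| = 55.1 and V on the +x side, so V = (55.10, 0.000). Tangency of A1 to ZV means the radius LV is perpendicular to ZV, so L = V + (0, -10.3) = (55.10, -10.30). Since LH ⟂ HJ (tangency), |LJ| = √(10.3² + 18.7²) = 21.35 regardless of where H sits on A1. So J lies on both circle(Z, 50.61) and circle(L, 21.35); the below-ZV intersection is J = (42.48, -27.52). H is the foot of the tangent from J: H = (44.89, -8.973).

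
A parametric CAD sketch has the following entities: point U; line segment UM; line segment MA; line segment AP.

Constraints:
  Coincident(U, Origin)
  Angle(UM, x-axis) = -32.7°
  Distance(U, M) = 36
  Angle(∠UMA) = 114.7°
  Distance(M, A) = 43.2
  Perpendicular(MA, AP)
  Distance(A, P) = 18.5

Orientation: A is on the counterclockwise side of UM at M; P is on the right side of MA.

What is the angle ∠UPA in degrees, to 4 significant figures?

48.68°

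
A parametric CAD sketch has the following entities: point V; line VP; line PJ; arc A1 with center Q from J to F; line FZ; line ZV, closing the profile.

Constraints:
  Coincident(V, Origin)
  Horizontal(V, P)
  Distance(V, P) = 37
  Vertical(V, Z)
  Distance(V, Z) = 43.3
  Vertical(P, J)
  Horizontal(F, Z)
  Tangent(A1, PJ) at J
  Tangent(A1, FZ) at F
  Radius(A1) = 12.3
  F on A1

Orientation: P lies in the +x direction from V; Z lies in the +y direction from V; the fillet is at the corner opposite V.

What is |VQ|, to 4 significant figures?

39.64

V and Z share the same x with |VZ| = 43.3 and Z on the +y side, so Z = (0.000, 43.30). The virtual corner opposite V is at (37.00, 43.30). Since A1 is tangent to PJ there, QJ ⟂ PJ and the tangent condition forces QF to be normal to FZ, with radius 12.3, so the center Q sits 12.3 in from both sides at Q = (24.70, 31.00). Then |VQ| = |Q − V| = 39.64.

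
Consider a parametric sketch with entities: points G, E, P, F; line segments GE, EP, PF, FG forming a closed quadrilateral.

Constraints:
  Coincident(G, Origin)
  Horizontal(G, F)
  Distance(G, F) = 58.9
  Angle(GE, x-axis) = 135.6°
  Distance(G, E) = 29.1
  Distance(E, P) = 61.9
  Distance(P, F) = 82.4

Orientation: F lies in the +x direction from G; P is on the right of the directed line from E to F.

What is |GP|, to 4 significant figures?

42.88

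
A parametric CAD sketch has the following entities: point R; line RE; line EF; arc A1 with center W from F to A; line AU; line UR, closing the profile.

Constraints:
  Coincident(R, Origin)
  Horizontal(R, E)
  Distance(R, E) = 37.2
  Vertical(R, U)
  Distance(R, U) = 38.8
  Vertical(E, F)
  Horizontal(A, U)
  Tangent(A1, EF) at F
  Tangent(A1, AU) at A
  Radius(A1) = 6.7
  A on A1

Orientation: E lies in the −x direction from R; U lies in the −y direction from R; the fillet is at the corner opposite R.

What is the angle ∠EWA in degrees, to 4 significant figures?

168.2°

R is at the origin; RE is horizontal with |RE| = 37.2 and E on the −x side, so E = (-37.20, 0.000). RU is vertical with |RU| = 38.8 and U on the −y side, so U = (0.000, -38.80). The virtual corner opposite R is at (-37.20, -38.80). A1 meets EF tangentially, so WF is at right angles to EF and tangency of A1 to AU means the radius WA is perpendicular to AU, with radius 6.7, so the center W sits 6.7 in from both sides at W = (-30.50, -32.10). That places the tangent points at F = (-37.20, -32.10) on EF and A = (-30.50, -38.80) on AU. Then cos ∠EWA = WE·WA / (|WE||WA|), giving 168.2°.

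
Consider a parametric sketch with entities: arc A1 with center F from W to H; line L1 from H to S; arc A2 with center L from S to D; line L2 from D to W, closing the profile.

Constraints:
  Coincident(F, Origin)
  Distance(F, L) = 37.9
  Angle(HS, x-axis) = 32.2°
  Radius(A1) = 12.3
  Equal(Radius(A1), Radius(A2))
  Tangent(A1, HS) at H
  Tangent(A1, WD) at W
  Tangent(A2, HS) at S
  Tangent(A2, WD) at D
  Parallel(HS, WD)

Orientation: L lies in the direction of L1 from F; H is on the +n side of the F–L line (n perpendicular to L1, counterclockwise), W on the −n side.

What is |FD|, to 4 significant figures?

39.85

The slot axis is L1's direction at 32.2°, so u = (cos 32.2°, sin 32.2°) = (0.8462, 0.5329) and n = (−sin 32.2°, cos 32.2°) = (-0.5329, 0.8462). F is at the origin and L lies 37.9 along u from F, so L = 37.9·u = (32.07, 20.20). Tangency of A1 to both parallel lines with radius 12.3 puts H and W at F ± 12.3·n: H = (-6.554, 10.41), W = (6.554, -10.41). Equal radii place S and D the same way about L: S = L + 12.3·n = (25.52, 30.60), D = L − 12.3·n = (38.63, 9.788). Then |FD| = |D − F| = 39.85.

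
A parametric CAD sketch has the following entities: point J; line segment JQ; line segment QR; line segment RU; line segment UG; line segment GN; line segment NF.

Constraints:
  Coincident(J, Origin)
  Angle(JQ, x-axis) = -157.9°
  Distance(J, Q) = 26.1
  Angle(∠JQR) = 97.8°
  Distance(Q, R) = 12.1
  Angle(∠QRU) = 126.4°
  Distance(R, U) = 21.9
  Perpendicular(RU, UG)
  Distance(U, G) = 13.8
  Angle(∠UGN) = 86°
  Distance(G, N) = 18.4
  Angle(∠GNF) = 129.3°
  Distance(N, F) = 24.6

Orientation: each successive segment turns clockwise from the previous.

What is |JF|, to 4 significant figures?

41.87

J is at the origin; JQ runs at -157.9° with length 26.1, so Q = (-24.18, -9.819). ∠JQR = 97.8° gives QR at 119.9° from the x-axis; with |QR| = 12.1, R = (-30.21, 0.6700). ∠QRU = 126.4° gives RU at 66.30° from the x-axis; with |RU| = 21.9, U = (-21.41, 20.72). RU ⟂ UG, so UG runs at -23.70°; with |UG| = 13.8, G = (-8.775, 15.18). ∠UGN = 86.0° gives GN at -117.7° from the x-axis; with |GN| = 18.4, N = (-17.33, -1.115). ∠GNF = 129.3° gives NF at -168.4° from the x-axis; with |NF| = 24.6, F = (-41.43, -6.062). Then |JF| = |F − J| = 41.87.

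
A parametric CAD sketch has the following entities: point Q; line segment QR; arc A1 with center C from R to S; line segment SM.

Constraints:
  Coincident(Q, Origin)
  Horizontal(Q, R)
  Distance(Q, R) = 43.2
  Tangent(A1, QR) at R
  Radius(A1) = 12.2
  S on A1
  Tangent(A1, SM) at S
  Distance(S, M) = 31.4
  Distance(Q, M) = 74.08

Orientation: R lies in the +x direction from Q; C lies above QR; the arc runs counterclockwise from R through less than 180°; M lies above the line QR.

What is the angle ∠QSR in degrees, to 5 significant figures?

28.573°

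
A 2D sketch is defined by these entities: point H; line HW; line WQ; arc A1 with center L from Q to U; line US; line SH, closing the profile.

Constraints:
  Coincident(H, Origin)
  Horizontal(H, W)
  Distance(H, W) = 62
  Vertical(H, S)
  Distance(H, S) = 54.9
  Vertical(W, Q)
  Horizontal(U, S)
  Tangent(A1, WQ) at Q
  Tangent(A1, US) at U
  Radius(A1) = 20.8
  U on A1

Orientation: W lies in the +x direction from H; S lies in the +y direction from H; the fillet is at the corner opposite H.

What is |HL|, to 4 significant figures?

53.48

H is at the origin; HW is horizontal with |HW| = 62.0 and W on the +x side, so W = (62.00, 0.000). H and S share the same x with |HS| = 54.9 and S on the +y side, so S = (0.000, 54.90). The virtual corner opposite H is at (62.00, 54.90). Since A1 is tangent to WQ there, LQ ⟂ WQ and the tangent condition forces LU to be normal to US, with radius 20.8, so the center L sits 20.8 in from both sides at L = (41.20, 34.10). Then |HL| = |L − H| = 53.48.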